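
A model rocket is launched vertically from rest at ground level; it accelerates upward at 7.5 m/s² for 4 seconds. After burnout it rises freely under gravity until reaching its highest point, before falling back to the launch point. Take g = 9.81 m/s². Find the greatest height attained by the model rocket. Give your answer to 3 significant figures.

106 m

Phase 1 (powered ascent): v₀ = 0 m/s, a = 7.5 m/s².
v = v₀ + at = 0 + (7.5)(4) = 30.0 m/s
Δx = v₀t + ½at² = 0·4 + 0.5·7.5·4² = 60.0 m

Phase 2 (coasting upward): v₀ = 30.0 m/s, a = -9.81 m/s².
v = v₀ + at → t = (0 − 30.0) / -9.81 = 3.06 s
v² = v₀² + 2aΔx → Δx = (0² − 30.0²)/(2·-9.81) = 45.9 m
Maximum height = 60.0 + 45.9 = 106 m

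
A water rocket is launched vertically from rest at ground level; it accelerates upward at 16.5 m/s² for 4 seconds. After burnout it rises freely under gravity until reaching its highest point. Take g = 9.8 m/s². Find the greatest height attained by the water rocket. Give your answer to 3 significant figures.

Phase 1 (powered ascent): v₀ = 0 m/s, a = 16.5 m/s².
v = v₀ + at = 0 + (16.5)(4) = 66.0 m/s
Δx = v₀t + ½at² = 0·4 + 0.5·16.5·4² = 132 m

Phase 2 (coasting upward): v₀ = 66.0 m/s, a = -9.8 m/s².
v = v₀ + at → t = (0 − 66.0) / -9.8 = 6.73 s
v² = v₀² + 2aΔx → Δx = (0² − 66.0²)/(2·-9.8) = 222 m
Maximum height = 132 + 222 = 354 m

354 m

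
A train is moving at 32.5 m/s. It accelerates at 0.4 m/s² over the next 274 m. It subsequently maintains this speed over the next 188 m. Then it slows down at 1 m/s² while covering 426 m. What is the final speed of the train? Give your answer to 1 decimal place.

20.6 m/s

Phase 1 (accelerating): v₀ = 32.5 m/s, a = 0.4 m/s².
v² = v₀² + 2aΔx = 32.5² + 2·0.4·274 = 1280 → v = 35.7 m/s
t = (v − v₀)/a = (35.7 − 32.5)/0.4 = 8.03 s

Phase 2 (constant speed): v₀ = 35.7 m/s, a = 0 m/s².
Constant speed: t = d/v = 188/35.7 = 5.26 s

Phase 3 (decelerating): v₀ = 35.7 m/s, a = -1 m/s².
v² = v₀² + 2aΔx = 35.7² + 2·-1·426 = 423 → v = 20.6 m/s
t = (v − v₀)/a = (20.6 − 35.7)/-1 = 15.1 s
Final speed = 20.6 m/s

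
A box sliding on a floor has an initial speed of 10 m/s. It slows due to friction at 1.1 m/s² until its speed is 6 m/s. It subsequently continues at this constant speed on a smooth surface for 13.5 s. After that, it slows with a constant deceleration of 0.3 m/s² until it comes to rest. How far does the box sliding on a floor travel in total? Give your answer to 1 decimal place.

170.1 m

Phase 1 (decelerating): v₀ = 10.0 m/s, a = -1.1 m/s².
v = v₀ + at → t = (6 − 10.0) / -1.1 = 3.64 s
v² = v₀² + 2aΔx → Δx = (6² − 10.0²)/(2·-1.1) = 29.1 m

Phase 2 (constant speed): v₀ = 6.00 m/s, a = 0 m/s².
v = v₀ + at = 6.00 + (0)(13.5) = 6.00 m/s
Δx = v₀t + ½at² = 6.00·13.5 + 0.5·0·13.5² = 81.0 m

Phase 3 (decelerating): v₀ = 6.00 m/s, a = -0.3 m/s².
v = v₀ + at → t = (0 − 6.00) / -0.3 = 20.0 s
v² = v₀² + 2aΔx → Δx = (0² − 6.00²)/(2·-0.3) = 60.0 m
Total distance = 29.1 + 81.0 + 60.0 = 170 m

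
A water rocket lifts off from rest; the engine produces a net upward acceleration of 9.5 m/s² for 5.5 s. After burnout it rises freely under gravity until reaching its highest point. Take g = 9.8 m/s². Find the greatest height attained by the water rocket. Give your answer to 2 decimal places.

282.98 m

Phase 1 (powered ascent): v₀ = 0 m/s, a = 9.5 m/s².
v = v₀ + at = 0 + (9.5)(5.5) = 52.2 m/s
Δx = v₀t + ½at² = 0·5.5 + 0.5·9.5·5.5² = 144 m

Phase 2 (coasting upward): v₀ = 52.2 m/s, a = -9.8 m/s².
v = v₀ + at → t = (0 − 52.2) / -9.8 = 5.33 s
v² = v₀² + 2aΔx → Δx = (0² − 52.2²)/(2·-9.8) = 139 m
Maximum height = 144 + 139 = 283 m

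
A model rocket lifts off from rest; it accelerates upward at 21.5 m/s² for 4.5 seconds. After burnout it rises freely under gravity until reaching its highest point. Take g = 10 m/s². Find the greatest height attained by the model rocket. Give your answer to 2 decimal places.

Phase 1 (powered ascent): v₀ = 0 m/s, a = 21.5 m/s².
v = v₀ + at = 0 + (21.5)(4.5) = 96.8 m/s
Δx = v₀t + ½at² = 0·4.5 + 0.5·21.5·4.5² = 218 m

Phase 2 (coasting upward): v₀ = 96.8 m/s, a = -10 m/s².
v = v₀ + at → t = (0 − 96.8) / -10 = 9.68 s
v² = v₀² + 2aΔx → Δx = (0² − 96.8²)/(2·-10) = 468 m
Maximum height = 218 + 468 = 686 m

685.72 m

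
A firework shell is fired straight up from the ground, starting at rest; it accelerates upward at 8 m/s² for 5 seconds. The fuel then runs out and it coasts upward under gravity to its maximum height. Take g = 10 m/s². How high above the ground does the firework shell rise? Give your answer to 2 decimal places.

Phase 1 (powered ascent): v₀ = 0 m/s, a = 8 m/s².
v = v₀ + at = 0 + (8)(5) = 40.0 m/s
Δx = v₀t + ½at² = 0·5 + 0.5·8·5² = 100 m

Phase 2 (coasting upward): v₀ = 40.0 m/s, a = -10 m/s².
v = v₀ + at → t = (0 − 40.0) / -10 = 4.00 s
v² = v₀² + 2aΔx → Δx = (0² − 40.0²)/(2·-10) = 80.0 m
Maximum height = 100 + 80.0 = 180 m

180.00 m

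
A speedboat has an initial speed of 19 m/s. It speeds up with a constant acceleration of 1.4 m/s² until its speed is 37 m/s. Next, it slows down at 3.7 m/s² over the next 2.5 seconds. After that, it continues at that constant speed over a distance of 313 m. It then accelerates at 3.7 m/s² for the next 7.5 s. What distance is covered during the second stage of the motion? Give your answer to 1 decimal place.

80.9 m

Phase 1 (accelerating): v₀ = 19.0 m/s, a = 1.4 m/s².
v = v₀ + at → t = (37 − 19.0) / 1.4 = 12.9 s
v² = v₀² + 2aΔx → Δx = (37² − 19.0²)/(2·1.4) = 360 m

Phase 2 (decelerating): v₀ = 37.0 m/s, a = -3.7 m/s².
v = v₀ + at = 37.0 + (-3.7)(2.5) = 27.8 m/s
Δx = v₀t + ½at² = 37.0·2.5 + 0.5·-3.7·2.5² = 80.9 m
Distance in phase 2 = 80.9 m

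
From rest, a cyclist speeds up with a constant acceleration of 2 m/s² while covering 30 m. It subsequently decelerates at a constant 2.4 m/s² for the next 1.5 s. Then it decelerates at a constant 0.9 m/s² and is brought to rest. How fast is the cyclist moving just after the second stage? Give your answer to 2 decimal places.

Phase 1 (accelerating): v₀ = 0 m/s, a = 2 m/s².
v² = v₀² + 2aΔx = 0² + 2·2·30 = 120 → v = 11.0 m/s
t = (v − v₀)/a = (11.0 − 0)/2 = 5.48 s

Phase 2 (decelerating): v₀ = 11.0 m/s, a = -2.4 m/s².
v = v₀ + at = 11.0 + (-2.4)(1.5) = 7.35 m/s
Δx = v₀t + ½at² = 11.0·1.5 + 0.5·-2.4·1.5² = 13.7 m
Speed at end of phase 2 = 7.35 m/s

7.35 m/s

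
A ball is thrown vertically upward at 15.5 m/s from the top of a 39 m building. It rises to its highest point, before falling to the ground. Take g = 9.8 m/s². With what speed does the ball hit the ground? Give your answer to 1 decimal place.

31.7 m/s

Phase 1 (rising): v₀ = 15.5 m/s, a = -9.8 m/s².
v = v₀ + at → t = (0 − 15.5) / -9.8 = 1.58 s
v² = v₀² + 2aΔx → Δx = (0² − 15.5²)/(2·-9.8) = 12.3 m

Phase 2 (falling): v₀ = 0 m/s, a = -9.8 m/s².
Falls 51.3 m from rest: t = √(2·51.3/9.8) = 3.23 s; v = g·t = 31.7 m/s.
Final speed = 31.7 m/s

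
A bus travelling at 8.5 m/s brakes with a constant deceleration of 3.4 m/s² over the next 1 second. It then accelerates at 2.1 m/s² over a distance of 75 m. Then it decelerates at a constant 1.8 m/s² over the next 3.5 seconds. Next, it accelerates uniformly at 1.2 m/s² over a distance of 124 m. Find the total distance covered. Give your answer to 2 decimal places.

Phase 1 (decelerating): v₀ = 8.50 m/s, a = -3.4 m/s².
v = v₀ + at = 8.50 + (-3.4)(1) = 5.10 m/s
Δx = v₀t + ½at² = 8.50·1 + 0.5·-3.4·1² = 6.80 m

Phase 2 (accelerating): v₀ = 5.10 m/s, a = 2.1 m/s².
v² = v₀² + 2aΔx = 5.10² + 2·2.1·75 = 341 → v = 18.5 m/s
t = (v − v₀)/a = (18.5 − 5.10)/2.1 = 6.36 s

Phase 3 (decelerating): v₀ = 18.5 m/s, a = -1.8 m/s².
v = v₀ + at = 18.5 + (-1.8)(3.5) = 12.2 m/s
Δx = v₀t + ½at² = 18.5·3.5 + 0.5·-1.8·3.5² = 53.6 m

Phase 4 (accelerating): v₀ = 12.2 m/s, a = 1.2 m/s².
v² = v₀² + 2aΔx = 12.2² + 2·1.2·124 = 446 → v = 21.1 m/s
t = (v − v₀)/a = (21.1 − 12.2)/1.2 = 7.45 s
Total distance = 6.80 + 75.0 + 53.6 + 124 = 259 m

259.41 m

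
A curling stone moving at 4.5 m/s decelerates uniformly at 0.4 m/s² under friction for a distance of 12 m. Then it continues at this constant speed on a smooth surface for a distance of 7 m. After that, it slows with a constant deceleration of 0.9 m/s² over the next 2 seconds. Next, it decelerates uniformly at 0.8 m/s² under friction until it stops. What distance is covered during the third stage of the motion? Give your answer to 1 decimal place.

4.7 m

Phase 1 (decelerating): v₀ = 4.50 m/s, a = -0.4 m/s².
v² = v₀² + 2aΔx = 4.50² + 2·-0.4·12 = 10.6 → v = 3.26 m/s
t = (v − v₀)/a = (3.26 − 4.50)/-0.4 = 3.09 s

Phase 2 (constant speed): v₀ = 3.26 m/s, a = 0 m/s².
Constant speed: t = d/v = 7/3.26 = 2.14 s

Phase 3 (decelerating): v₀ = 3.26 m/s, a = -0.9 m/s².
v = v₀ + at = 3.26 + (-0.9)(2) = 1.46 m/s
Δx = v₀t + ½at² = 3.26·2 + 0.5·-0.9·2² = 4.73 m
Distance in phase 3 = 4.73 m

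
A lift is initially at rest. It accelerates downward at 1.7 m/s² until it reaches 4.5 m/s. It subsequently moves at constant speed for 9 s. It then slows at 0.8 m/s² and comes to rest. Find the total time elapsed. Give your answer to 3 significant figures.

17.3 s

Phase 1 (accelerating): v₀ = 0 m/s, a = 1.7 m/s².
v = v₀ + at → t = (4.5 − 0) / 1.7 = 2.65 s
v² = v₀² + 2aΔx → Δx = (4.5² − 0²)/(2·1.7) = 5.96 m

Phase 2 (constant speed): v₀ = 4.50 m/s, a = 0 m/s².
v = v₀ + at = 4.50 + (0)(9) = 4.50 m/s
Δx = v₀t + ½at² = 4.50·9 + 0.5·0·9² = 40.5 m

Phase 3 (decelerating): v₀ = 4.50 m/s, a = -0.8 m/s².
v = v₀ + at → t = (0 − 4.50) / -0.8 = 5.62 s
v² = v₀² + 2aΔx → Δx = (0² − 4.50²)/(2·-0.8) = 12.7 m
Total time = 2.65 + 9.00 + 5.62 = 17.3 s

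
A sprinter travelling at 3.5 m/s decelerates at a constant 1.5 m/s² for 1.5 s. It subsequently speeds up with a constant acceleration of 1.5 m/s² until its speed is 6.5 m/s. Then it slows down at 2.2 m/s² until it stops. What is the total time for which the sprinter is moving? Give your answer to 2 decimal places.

7.95 s

Phase 1 (decelerating): v₀ = 3.50 m/s, a = -1.5 m/s².
v = v₀ + at = 3.50 + (-1.5)(1.5) = 1.25 m/s
Δx = v₀t + ½at² = 3.50·1.5 + 0.5·-1.5·1.5² = 3.56 m

Phase 2 (accelerating): v₀ = 1.25 m/s, a = 1.5 m/s².
v = v₀ + at → t = (6.5 − 1.25) / 1.5 = 3.50 s
v² = v₀² + 2aΔx → Δx = (6.5² − 1.25²)/(2·1.5) = 13.6 m

Phase 3 (decelerating): v₀ = 6.50 m/s, a = -2.2 m/s².
v = v₀ + at → t = (0 − 6.50) / -2.2 = 2.95 s
v² = v₀² + 2aΔx → Δx = (0² − 6.50²)/(2·-2.2) = 9.60 m
Total time = 1.50 + 3.50 + 2.95 = 7.95 s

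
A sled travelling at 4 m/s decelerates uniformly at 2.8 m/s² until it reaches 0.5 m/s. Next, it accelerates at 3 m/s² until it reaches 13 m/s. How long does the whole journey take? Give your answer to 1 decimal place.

5.4 s

Phase 1 (decelerating): v₀ = 4.00 m/s, a = -2.8 m/s².
v = v₀ + at → t = (0.5 − 4.00) / -2.8 = 1.25 s
v² = v₀² + 2aΔx → Δx = (0.5² − 4.00²)/(2·-2.8) = 2.81 m

Phase 2 (accelerating): v₀ = 0.500 m/s, a = 3 m/s².
v = v₀ + at → t = (13 − 0.500) / 3 = 4.17 s
v² = v₀² + 2aΔx → Δx = (13² − 0.500²)/(2·3) = 28.1 m
Total time = 1.25 + 4.17 = 5.42 s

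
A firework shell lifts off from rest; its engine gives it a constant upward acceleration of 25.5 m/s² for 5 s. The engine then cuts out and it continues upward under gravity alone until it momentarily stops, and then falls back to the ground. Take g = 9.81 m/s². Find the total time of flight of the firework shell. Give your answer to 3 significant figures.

Phase 1 (powered ascent): v₀ = 0 m/s, a = 25.5 m/s².
v = v₀ + at = 0 + (25.5)(5) = 128 m/s
Δx = v₀t + ½at² = 0·5 + 0.5·25.5·5² = 319 m

Phase 2 (coasting upward): v₀ = 128 m/s, a = -9.81 m/s².
v = v₀ + at → t = (0 − 128) / -9.81 = 13.0 s
v² = v₀² + 2aΔx → Δx = (0² − 128²)/(2·-9.81) = 829 m

Phase 3 (free fall): v₀ = 0 m/s, a = -9.81 m/s².
Falls 1150 m from rest: t = √(2·1150/9.81) = 15.3 s; v = g·t = 150 m/s.
Total time = 5.00 + 13.0 + 15.3 = 33.3 s

33.3 s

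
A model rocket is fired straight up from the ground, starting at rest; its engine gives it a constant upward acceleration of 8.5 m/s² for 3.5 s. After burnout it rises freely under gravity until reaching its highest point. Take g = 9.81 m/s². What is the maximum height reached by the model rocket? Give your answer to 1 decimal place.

97.2 m

Phase 1 (powered ascent): v₀ = 0 m/s, a = 8.5 m/s².
v = v₀ + at = 0 + (8.5)(3.5) = 29.8 m/s
Δx = v₀t + ½at² = 0·3.5 + 0.5·8.5·3.5² = 52.1 m

Phase 2 (coasting upward): v₀ = 29.8 m/s, a = -9.81 m/s².
v = v₀ + at → t = (0 − 29.8) / -9.81 = 3.03 s
v² = v₀² + 2aΔx → Δx = (0² − 29.8²)/(2·-9.81) = 45.1 m
Maximum height = 52.1 + 45.1 = 97.2 m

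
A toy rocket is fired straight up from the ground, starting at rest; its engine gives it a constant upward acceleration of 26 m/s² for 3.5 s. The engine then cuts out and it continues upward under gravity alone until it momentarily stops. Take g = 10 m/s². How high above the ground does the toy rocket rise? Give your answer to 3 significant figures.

Phase 1 (powered ascent): v₀ = 0 m/s, a = 26 m/s².
v = v₀ + at = 0 + (26)(3.5) = 91.0 m/s
Δx = v₀t + ½at² = 0·3.5 + 0.5·26·3.5² = 159 m

Phase 2 (coasting upward): v₀ = 91.0 m/s, a = -10 m/s².
v = v₀ + at → t = (0 − 91.0) / -10 = 9.10 s
v² = v₀² + 2aΔx → Δx = (0² − 91.0²)/(2·-10) = 414 m
Maximum height = 159 + 414 = 573 m

573 m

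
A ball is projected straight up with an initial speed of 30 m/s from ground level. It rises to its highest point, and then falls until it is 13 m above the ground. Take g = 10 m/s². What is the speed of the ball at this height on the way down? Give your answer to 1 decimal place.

Phase 1 (rising): v₀ = 30.0 m/s, a = -10 m/s².
v = v₀ + at → t = (0 − 30.0) / -10 = 3.00 s
v² = v₀² + 2aΔx → Δx = (0² − 30.0²)/(2·-10) = 45.0 m

Phase 2 (falling): v₀ = 0 m/s, a = -10 m/s².
Falls 32.0 m from rest: t = √(2·32.0/10) = 2.53 s; v = g·t = 25.3 m/s.
Final speed = 25.3 m/s

25.3 m/s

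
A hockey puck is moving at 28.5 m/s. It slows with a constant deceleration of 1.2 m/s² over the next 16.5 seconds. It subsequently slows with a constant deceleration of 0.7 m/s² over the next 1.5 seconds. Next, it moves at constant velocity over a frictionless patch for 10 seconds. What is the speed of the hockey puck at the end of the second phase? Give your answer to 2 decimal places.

Phase 1 (decelerating): v₀ = 28.5 m/s, a = -1.2 m/s².
v = v₀ + at = 28.5 + (-1.2)(16.5) = 8.70 m/s
Δx = v₀t + ½at² = 28.5·16.5 + 0.5·-1.2·16.5² = 307 m

Phase 2 (decelerating): v₀ = 8.70 m/s, a = -0.7 m/s².
v = v₀ + at = 8.70 + (-0.7)(1.5) = 7.65 m/s
Δx = v₀t + ½at² = 8.70·1.5 + 0.5·-0.7·1.5² = 12.3 m
Speed at end of phase 2 = 7.65 m/s

7.65 m/s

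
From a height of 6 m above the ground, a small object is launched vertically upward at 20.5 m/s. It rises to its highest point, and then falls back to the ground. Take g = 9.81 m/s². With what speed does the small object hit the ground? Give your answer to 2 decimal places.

Phase 1 (rising): v₀ = 20.5 m/s, a = -9.81 m/s².
v = v₀ + at → t = (0 − 20.5) / -9.81 = 2.09 s
v² = v₀² + 2aΔx → Δx = (0² − 20.5²)/(2·-9.81) = 21.4 m

Phase 2 (falling): v₀ = 0 m/s, a = -9.81 m/s².
Falls 27.4 m from rest: t = √(2·27.4/9.81) = 2.36 s; v = g·t = 23.2 m/s.
Final speed = 23.2 m/s

23.19 m/s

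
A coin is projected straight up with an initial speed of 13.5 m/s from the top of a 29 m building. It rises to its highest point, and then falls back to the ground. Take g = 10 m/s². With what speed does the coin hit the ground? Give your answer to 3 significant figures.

Phase 1 (rising): v₀ = 13.5 m/s, a = -10 m/s².
v = v₀ + at → t = (0 − 13.5) / -10 = 1.35 s
v² = v₀² + 2aΔx → Δx = (0² − 13.5²)/(2·-10) = 9.11 m

Phase 2 (falling): v₀ = 0 m/s, a = -10 m/s².
Falls 38.1 m from rest: t = √(2·38.1/10) = 2.76 s; v = g·t = 27.6 m/s.
Final speed = 27.6 m/s

27.6 m/s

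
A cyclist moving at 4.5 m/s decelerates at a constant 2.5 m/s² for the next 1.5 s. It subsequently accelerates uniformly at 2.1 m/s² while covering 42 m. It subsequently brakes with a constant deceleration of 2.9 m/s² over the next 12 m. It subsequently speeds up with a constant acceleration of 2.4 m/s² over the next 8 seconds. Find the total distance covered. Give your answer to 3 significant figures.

Phase 1 (decelerating): v₀ = 4.50 m/s, a = -2.5 m/s².
v = v₀ + at = 4.50 + (-2.5)(1.5) = 0.750 m/s
Δx = v₀t + ½at² = 4.50·1.5 + 0.5·-2.5·1.5² = 3.94 m

Phase 2 (accelerating): v₀ = 0.750 m/s, a = 2.1 m/s².
v² = v₀² + 2aΔx = 0.750² + 2·2.1·42 = 177 → v = 13.3 m/s
t = (v − v₀)/a = (13.3 − 0.750)/2.1 = 5.98 s

Phase 3 (decelerating): v₀ = 13.3 m/s, a = -2.9 m/s².
v² = v₀² + 2aΔx = 13.3² + 2·-2.9·12 = 107 → v = 10.4 m/s
t = (v − v₀)/a = (10.4 − 13.3)/-2.9 = 1.01 s

Phase 4 (accelerating): v₀ = 10.4 m/s, a = 2.4 m/s².
v = v₀ + at = 10.4 + (2.4)(8) = 29.6 m/s
Δx = v₀t + ½at² = 10.4·8 + 0.5·2.4·8² = 160 m
Total distance = 3.94 + 42.0 + 12.0 + 160 = 218 m

218 m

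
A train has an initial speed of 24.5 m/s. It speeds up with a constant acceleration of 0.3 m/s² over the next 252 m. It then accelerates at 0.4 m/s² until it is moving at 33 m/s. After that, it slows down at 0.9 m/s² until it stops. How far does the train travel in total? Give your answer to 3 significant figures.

Phase 1 (accelerating): v₀ = 24.5 m/s, a = 0.3 m/s².
v² = v₀² + 2aΔx = 24.5² + 2·0.3·252 = 751 → v = 27.4 m/s
t = (v − v₀)/a = (27.4 − 24.5)/0.3 = 9.71 s

Phase 2 (accelerating): v₀ = 27.4 m/s, a = 0.4 m/s².
v = v₀ + at → t = (33 − 27.4) / 0.4 = 14.0 s
v² = v₀² + 2aΔx → Δx = (33² − 27.4²)/(2·0.4) = 422 m

Phase 3 (decelerating): v₀ = 33.0 m/s, a = -0.9 m/s².
v = v₀ + at → t = (0 − 33.0) / -0.9 = 36.7 s
v² = v₀² + 2aΔx → Δx = (0² − 33.0²)/(2·-0.9) = 605 m
Total distance = 252 + 422 + 605 = 1280 m

1280 m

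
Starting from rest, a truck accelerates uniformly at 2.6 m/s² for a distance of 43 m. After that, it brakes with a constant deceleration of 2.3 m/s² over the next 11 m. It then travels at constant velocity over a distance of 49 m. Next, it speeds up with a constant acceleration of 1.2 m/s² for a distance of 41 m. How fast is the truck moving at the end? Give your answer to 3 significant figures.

Phase 1 (accelerating): v₀ = 0 m/s, a = 2.6 m/s².
v² = v₀² + 2aΔx = 0² + 2·2.6·43 = 224 → v = 15.0 m/s
t = (v − v₀)/a = (15.0 − 0)/2.6 = 5.75 s

Phase 2 (decelerating): v₀ = 15.0 m/s, a = -2.3 m/s².
v² = v₀² + 2aΔx = 15.0² + 2·-2.3·11 = 173 → v = 13.2 m/s
t = (v − v₀)/a = (13.2 − 15.0)/-2.3 = 0.783 s

Phase 3 (constant speed): v₀ = 13.2 m/s, a = 0 m/s².
Constant speed: t = d/v = 49/13.2 = 3.73 s

Phase 4 (accelerating): v₀ = 13.2 m/s, a = 1.2 m/s².
v² = v₀² + 2aΔx = 13.2² + 2·1.2·41 = 271 → v = 16.5 m/s
t = (v − v₀)/a = (16.5 − 13.2)/1.2 = 2.77 s
Final speed = 16.5 m/s

16.5 m/s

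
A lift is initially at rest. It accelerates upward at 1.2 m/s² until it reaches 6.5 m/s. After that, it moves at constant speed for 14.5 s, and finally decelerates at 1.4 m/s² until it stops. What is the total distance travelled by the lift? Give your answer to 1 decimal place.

126.9 m

Phase 1 (accelerating): v₀ = 0 m/s, a = 1.2 m/s².
v = v₀ + at → t = (6.5 − 0) / 1.2 = 5.42 s
v² = v₀² + 2aΔx → Δx = (6.5² − 0²)/(2·1.2) = 17.6 m

Phase 2 (constant speed): v₀ = 6.50 m/s, a = 0 m/s².
v = v₀ + at = 6.50 + (0)(14.5) = 6.50 m/s
Δx = v₀t + ½at² = 6.50·14.5 + 0.5·0·14.5² = 94.2 m

Phase 3 (decelerating): v₀ = 6.50 m/s, a = -1.4 m/s².
v = v₀ + at → t = (0 − 6.50) / -1.4 = 4.64 s
v² = v₀² + 2aΔx → Δx = (0² − 6.50²)/(2·-1.4) = 15.1 m
Total distance = 17.6 + 94.2 + 15.1 = 127 m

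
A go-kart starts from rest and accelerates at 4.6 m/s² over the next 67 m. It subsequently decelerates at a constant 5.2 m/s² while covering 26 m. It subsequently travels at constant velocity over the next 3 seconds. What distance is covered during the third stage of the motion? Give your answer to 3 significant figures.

Phase 1 (accelerating): v₀ = 0 m/s, a = 4.6 m/s².
v² = v₀² + 2aΔx = 0² + 2·4.6·67 = 616 → v = 24.8 m/s
t = (v − v₀)/a = (24.8 − 0)/4.6 = 5.40 s

Phase 2 (decelerating): v₀ = 24.8 m/s, a = -5.2 m/s².
v² = v₀² + 2aΔx = 24.8² + 2·-5.2·26 = 346 → v = 18.6 m/s
t = (v − v₀)/a = (18.6 − 24.8)/-5.2 = 1.20 s

Phase 3 (constant speed): v₀ = 18.6 m/s, a = 0 m/s².
v = v₀ + at = 18.6 + (0)(3) = 18.6 m/s
Δx = v₀t + ½at² = 18.6·3 + 0.5·0·3² = 55.8 m
Distance in phase 3 = 55.8 m

55.8 m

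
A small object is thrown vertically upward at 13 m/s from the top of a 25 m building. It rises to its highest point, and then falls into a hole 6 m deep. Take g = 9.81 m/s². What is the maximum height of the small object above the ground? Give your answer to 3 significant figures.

Phase 1 (rising): v₀ = 13.0 m/s, a = -9.81 m/s².
v = v₀ + at → t = (0 − 13.0) / -9.81 = 1.33 s
v² = v₀² + 2aΔx → Δx = (0² − 13.0²)/(2·-9.81) = 8.61 m
Maximum height = 25 + 8.61 = 33.6 m

33.6 m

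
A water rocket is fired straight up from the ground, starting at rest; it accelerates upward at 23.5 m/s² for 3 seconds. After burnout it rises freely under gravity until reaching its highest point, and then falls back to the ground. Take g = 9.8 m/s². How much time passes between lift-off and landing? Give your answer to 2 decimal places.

Phase 1 (powered ascent): v₀ = 0 m/s, a = 23.5 m/s².
v = v₀ + at = 0 + (23.5)(3) = 70.5 m/s
Δx = v₀t + ½at² = 0·3 + 0.5·23.5·3² = 106 m

Phase 2 (coasting upward): v₀ = 70.5 m/s, a = -9.8 m/s².
v = v₀ + at → t = (0 − 70.5) / -9.8 = 7.19 s
v² = v₀² + 2aΔx → Δx = (0² − 70.5²)/(2·-9.8) = 254 m

Phase 3 (free fall): v₀ = 0 m/s, a = -9.8 m/s².
Falls 359 m from rest: t = √(2·359/9.8) = 8.56 s; v = g·t = 83.9 m/s.
Total time = 3.00 + 7.19 + 8.56 = 18.8 s

18.76 s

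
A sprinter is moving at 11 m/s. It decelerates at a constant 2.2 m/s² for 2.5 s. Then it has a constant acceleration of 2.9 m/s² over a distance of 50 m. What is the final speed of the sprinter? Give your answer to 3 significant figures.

Phase 1 (decelerating): v₀ = 11.0 m/s, a = -2.2 m/s².
v = v₀ + at = 11.0 + (-2.2)(2.5) = 5.50 m/s
Δx = v₀t + ½at² = 11.0·2.5 + 0.5·-2.2·2.5² = 20.6 m

Phase 2 (accelerating): v₀ = 5.50 m/s, a = 2.9 m/s².
v² = v₀² + 2aΔx = 5.50² + 2·2.9·50 = 320 → v = 17.9 m/s
t = (v − v₀)/a = (17.9 − 5.50)/2.9 = 4.27 s
Final speed = 17.9 m/s

17.9 m/s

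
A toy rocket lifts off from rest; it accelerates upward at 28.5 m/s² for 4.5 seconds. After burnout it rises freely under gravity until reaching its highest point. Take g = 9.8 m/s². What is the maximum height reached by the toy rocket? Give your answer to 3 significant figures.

Phase 1 (powered ascent): v₀ = 0 m/s, a = 28.5 m/s².
v = v₀ + at = 0 + (28.5)(4.5) = 128 m/s
Δx = v₀t + ½at² = 0·4.5 + 0.5·28.5·4.5² = 289 m

Phase 2 (coasting upward): v₀ = 128 m/s, a = -9.8 m/s².
v = v₀ + at → t = (0 − 128) / -9.8 = 13.1 s
v² = v₀² + 2aΔx → Δx = (0² − 128²)/(2·-9.8) = 839 m
Maximum height = 289 + 839 = 1130 m

1130 m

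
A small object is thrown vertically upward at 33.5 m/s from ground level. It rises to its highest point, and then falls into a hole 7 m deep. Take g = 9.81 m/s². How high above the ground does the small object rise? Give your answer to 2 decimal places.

Phase 1 (rising): v₀ = 33.5 m/s, a = -9.81 m/s².
v = v₀ + at → t = (0 − 33.5) / -9.81 = 3.41 s
v² = v₀² + 2aΔx → Δx = (0² − 33.5²)/(2·-9.81) = 57.2 m
Maximum height = 57.2 m

57.20 m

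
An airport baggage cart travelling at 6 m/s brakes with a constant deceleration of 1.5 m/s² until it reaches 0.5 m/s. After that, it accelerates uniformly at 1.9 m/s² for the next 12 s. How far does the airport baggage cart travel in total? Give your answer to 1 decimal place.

Phase 1 (decelerating): v₀ = 6.00 m/s, a = -1.5 m/s².
v = v₀ + at → t = (0.5 − 6.00) / -1.5 = 3.67 s
v² = v₀² + 2aΔx → Δx = (0.5² − 6.00²)/(2·-1.5) = 11.9 m

Phase 2 (accelerating): v₀ = 0.500 m/s, a = 1.9 m/s².
v = v₀ + at = 0.500 + (1.9)(12) = 23.3 m/s
Δx = v₀t + ½at² = 0.500·12 + 0.5·1.9·12² = 143 m
Total distance = 11.9 + 143 = 155 m

154.7 m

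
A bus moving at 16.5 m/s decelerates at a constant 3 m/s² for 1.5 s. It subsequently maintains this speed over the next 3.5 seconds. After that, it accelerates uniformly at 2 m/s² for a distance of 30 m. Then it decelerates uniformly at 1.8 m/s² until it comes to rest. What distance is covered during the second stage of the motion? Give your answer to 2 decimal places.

42.00 m

Phase 1 (decelerating): v₀ = 16.5 m/s, a = -3 m/s².
v = v₀ + at = 16.5 + (-3)(1.5) = 12.0 m/s
Δx = v₀t + ½at² = 16.5·1.5 + 0.5·-3·1.5² = 21.4 m

Phase 2 (constant speed): v₀ = 12.0 m/s, a = 0 m/s².
v = v₀ + at = 12.0 + (0)(3.5) = 12.0 m/s
Δx = v₀t + ½at² = 12.0·3.5 + 0.5·0·3.5² = 42.0 m
Distance in phase 2 = 42.0 m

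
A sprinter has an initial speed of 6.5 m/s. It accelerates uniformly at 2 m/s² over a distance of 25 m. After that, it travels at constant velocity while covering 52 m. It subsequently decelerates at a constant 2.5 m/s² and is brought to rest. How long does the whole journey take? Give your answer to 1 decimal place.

11.8 s

Phase 1 (accelerating): v₀ = 6.50 m/s, a = 2 m/s².
v² = v₀² + 2aΔx = 6.50² + 2·2·25 = 142 → v = 11.9 m/s
t = (v − v₀)/a = (11.9 − 6.50)/2 = 2.71 s

Phase 2 (constant speed): v₀ = 11.9 m/s, a = 0 m/s².
Constant speed: t = d/v = 52/11.9 = 4.36 s

Phase 3 (decelerating): v₀ = 11.9 m/s, a = -2.5 m/s².
v = v₀ + at → t = (0 − 11.9) / -2.5 = 4.77 s
v² = v₀² + 2aΔx → Δx = (0² − 11.9²)/(2·-2.5) = 28.4 m
Total time = 2.71 + 4.36 + 4.77 = 11.8 s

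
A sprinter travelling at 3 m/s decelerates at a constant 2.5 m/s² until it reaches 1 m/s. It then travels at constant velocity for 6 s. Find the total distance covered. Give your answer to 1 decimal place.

7.6 m

Phase 1 (decelerating): v₀ = 3.00 m/s, a = -2.5 m/s².
v = v₀ + at → t = (1 − 3.00) / -2.5 = 0.800 s
v² = v₀² + 2aΔx → Δx = (1² − 3.00²)/(2·-2.5) = 1.60 m

Phase 2 (constant speed): v₀ = 1.00 m/s, a = 0 m/s².
v = v₀ + at = 1.00 + (0)(6) = 1.00 m/s
Δx = v₀t + ½at² = 1.00·6 + 0.5·0·6² = 6.00 m
Total distance = 1.60 + 6.00 = 7.60 m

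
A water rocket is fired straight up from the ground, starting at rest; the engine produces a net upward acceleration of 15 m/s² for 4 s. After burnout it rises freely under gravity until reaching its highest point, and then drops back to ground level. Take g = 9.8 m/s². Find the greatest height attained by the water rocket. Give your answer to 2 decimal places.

303.67 m

Phase 1 (powered ascent): v₀ = 0 m/s, a = 15 m/s².
v = v₀ + at = 0 + (15)(4) = 60.0 m/s
Δx = v₀t + ½at² = 0·4 + 0.5·15·4² = 120 m

Phase 2 (coasting upward): v₀ = 60.0 m/s, a = -9.8 m/s².
v = v₀ + at → t = (0 − 60.0) / -9.8 = 6.12 s
v² = v₀² + 2aΔx → Δx = (0² − 60.0²)/(2·-9.8) = 184 m
Maximum height = 120 + 184 = 304 m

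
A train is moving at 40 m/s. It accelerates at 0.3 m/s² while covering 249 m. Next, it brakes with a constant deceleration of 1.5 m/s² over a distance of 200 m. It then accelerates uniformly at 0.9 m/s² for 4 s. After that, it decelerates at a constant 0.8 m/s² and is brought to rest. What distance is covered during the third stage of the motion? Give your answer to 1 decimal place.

142.8 m

Phase 1 (accelerating): v₀ = 40.0 m/s, a = 0.3 m/s².
v² = v₀² + 2aΔx = 40.0² + 2·0.3·249 = 1750 → v = 41.8 m/s
t = (v − v₀)/a = (41.8 − 40.0)/0.3 = 6.09 s

Phase 2 (decelerating): v₀ = 41.8 m/s, a = -1.5 m/s².
v² = v₀² + 2aΔx = 41.8² + 2·-1.5·200 = 1150 → v = 33.9 m/s
t = (v − v₀)/a = (33.9 − 41.8)/-1.5 = 5.28 s

Phase 3 (accelerating): v₀ = 33.9 m/s, a = 0.9 m/s².
v = v₀ + at = 33.9 + (0.9)(4) = 37.5 m/s
Δx = v₀t + ½at² = 33.9·4 + 0.5·0.9·4² = 143 m
Distance in phase 3 = 143 m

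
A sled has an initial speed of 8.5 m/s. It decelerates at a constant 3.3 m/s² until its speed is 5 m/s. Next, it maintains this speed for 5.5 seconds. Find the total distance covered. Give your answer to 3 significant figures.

Phase 1 (decelerating): v₀ = 8.50 m/s, a = -3.3 m/s².
v = v₀ + at → t = (5 − 8.50) / -3.3 = 1.06 s
v² = v₀² + 2aΔx → Δx = (5² − 8.50²)/(2·-3.3) = 7.16 m

Phase 2 (constant speed): v₀ = 5.00 m/s, a = 0 m/s².
v = v₀ + at = 5.00 + (0)(5.5) = 5.00 m/s
Δx = v₀t + ½at² = 5.00·5.5 + 0.5·0·5.5² = 27.5 m
Total distance = 7.16 + 27.5 = 34.7 m

34.7 m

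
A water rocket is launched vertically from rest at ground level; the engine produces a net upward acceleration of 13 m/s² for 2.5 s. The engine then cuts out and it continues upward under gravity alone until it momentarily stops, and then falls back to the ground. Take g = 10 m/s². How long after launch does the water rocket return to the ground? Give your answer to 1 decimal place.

Phase 1 (powered ascent): v₀ = 0 m/s, a = 13 m/s².
v = v₀ + at = 0 + (13)(2.5) = 32.5 m/s
Δx = v₀t + ½at² = 0·2.5 + 0.5·13·2.5² = 40.6 m

Phase 2 (coasting upward): v₀ = 32.5 m/s, a = -10 m/s².
v = v₀ + at → t = (0 − 32.5) / -10 = 3.25 s
v² = v₀² + 2aΔx → Δx = (0² − 32.5²)/(2·-10) = 52.8 m

Phase 3 (free fall): v₀ = 0 m/s, a = -10 m/s².
Falls 93.4 m from rest: t = √(2·93.4/10) = 4.32 s; v = g·t = 43.2 m/s.
Total time = 2.50 + 3.25 + 4.32 = 10.1 s

10.1 s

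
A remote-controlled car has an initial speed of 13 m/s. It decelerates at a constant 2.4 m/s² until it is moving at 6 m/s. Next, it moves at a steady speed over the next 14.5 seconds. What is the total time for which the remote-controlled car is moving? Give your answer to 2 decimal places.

17.42 s

Phase 1 (decelerating): v₀ = 13.0 m/s, a = -2.4 m/s².
v = v₀ + at → t = (6 − 13.0) / -2.4 = 2.92 s
v² = v₀² + 2aΔx → Δx = (6² − 13.0²)/(2·-2.4) = 27.7 m

Phase 2 (constant speed): v₀ = 6.00 m/s, a = 0 m/s².
v = v₀ + at = 6.00 + (0)(14.5) = 6.00 m/s
Δx = v₀t + ½at² = 6.00·14.5 + 0.5·0·14.5² = 87.0 m
Total time = 2.92 + 14.5 = 17.4 s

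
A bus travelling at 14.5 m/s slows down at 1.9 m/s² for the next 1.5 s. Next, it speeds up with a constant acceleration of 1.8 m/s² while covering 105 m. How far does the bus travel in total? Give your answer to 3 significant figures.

125 m

Phase 1 (decelerating): v₀ = 14.5 m/s, a = -1.9 m/s².
v = v₀ + at = 14.5 + (-1.9)(1.5) = 11.7 m/s
Δx = v₀t + ½at² = 14.5·1.5 + 0.5·-1.9·1.5² = 19.6 m

Phase 2 (accelerating): v₀ = 11.7 m/s, a = 1.8 m/s².
v² = v₀² + 2aΔx = 11.7² + 2·1.8·105 = 514 → v = 22.7 m/s
t = (v − v₀)/a = (22.7 − 11.7)/1.8 = 6.12 s
Total distance = 19.6 + 105 = 125 m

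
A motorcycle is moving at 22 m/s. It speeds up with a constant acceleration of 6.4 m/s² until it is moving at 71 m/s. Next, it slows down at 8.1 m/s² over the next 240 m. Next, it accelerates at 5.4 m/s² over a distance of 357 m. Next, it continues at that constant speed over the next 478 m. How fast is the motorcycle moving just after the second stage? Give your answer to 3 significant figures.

Phase 1 (accelerating): v₀ = 22.0 m/s, a = 6.4 m/s².
v = v₀ + at → t = (71 − 22.0) / 6.4 = 7.66 s
v² = v₀² + 2aΔx → Δx = (71² − 22.0²)/(2·6.4) = 356 m

Phase 2 (decelerating): v₀ = 71.0 m/s, a = -8.1 m/s².
v² = v₀² + 2aΔx = 71.0² + 2·-8.1·240 = 1150 → v = 34.0 m/s
t = (v − v₀)/a = (34.0 − 71.0)/-8.1 = 4.57 s
Speed at end of phase 2 = 34.0 m/s

34.0 m/s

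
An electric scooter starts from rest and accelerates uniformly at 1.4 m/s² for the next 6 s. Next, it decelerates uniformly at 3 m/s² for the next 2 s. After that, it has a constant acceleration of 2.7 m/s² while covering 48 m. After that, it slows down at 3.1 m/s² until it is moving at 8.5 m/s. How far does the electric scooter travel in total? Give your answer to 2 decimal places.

115.08 m

Phase 1 (accelerating): v₀ = 0 m/s, a = 1.4 m/s².
v = v₀ + at = 0 + (1.4)(6) = 8.40 m/s
Δx = v₀t + ½at² = 0·6 + 0.5·1.4·6² = 25.2 m

Phase 2 (decelerating): v₀ = 8.40 m/s, a = -3 m/s².
v = v₀ + at = 8.40 + (-3)(2) = 2.40 m/s
Δx = v₀t + ½at² = 8.40·2 + 0.5·-3·2² = 10.8 m

Phase 3 (accelerating): v₀ = 2.40 m/s, a = 2.7 m/s².
v² = v₀² + 2aΔx = 2.40² + 2·2.7·48 = 265 → v = 16.3 m/s
t = (v − v₀)/a = (16.3 − 2.40)/2.7 = 5.14 s

Phase 4 (decelerating): v₀ = 16.3 m/s, a = -3.1 m/s².
v = v₀ + at → t = (8.5 − 16.3) / -3.1 = 2.51 s
v² = v₀² + 2aΔx → Δx = (8.5² − 16.3²)/(2·-3.1) = 31.1 m
Total distance = 25.2 + 10.8 + 48.0 + 31.1 = 115 m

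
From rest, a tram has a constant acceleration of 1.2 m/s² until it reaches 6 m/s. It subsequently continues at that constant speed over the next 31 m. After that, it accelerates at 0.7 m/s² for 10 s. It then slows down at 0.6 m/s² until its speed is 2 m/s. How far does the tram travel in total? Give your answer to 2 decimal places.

Phase 1 (accelerating): v₀ = 0 m/s, a = 1.2 m/s².
v = v₀ + at → t = (6 − 0) / 1.2 = 5.00 s
v² = v₀² + 2aΔx → Δx = (6² − 0²)/(2·1.2) = 15.0 m

Phase 2 (constant speed): v₀ = 6.00 m/s, a = 0 m/s².
Constant speed: t = d/v = 31/6.00 = 5.17 s

Phase 3 (accelerating): v₀ = 6.00 m/s, a = 0.7 m/s².
v = v₀ + at = 6.00 + (0.7)(10) = 13.0 m/s
Δx = v₀t + ½at² = 6.00·10 + 0.5·0.7·10² = 95.0 m

Phase 4 (decelerating): v₀ = 13.0 m/s, a = -0.6 m/s².
v = v₀ + at → t = (2 − 13.0) / -0.6 = 18.3 s
v² = v₀² + 2aΔx → Δx = (2² − 13.0²)/(2·-0.6) = 138 m
Total distance = 15.0 + 31.0 + 95.0 + 138 = 278 m

278.50 m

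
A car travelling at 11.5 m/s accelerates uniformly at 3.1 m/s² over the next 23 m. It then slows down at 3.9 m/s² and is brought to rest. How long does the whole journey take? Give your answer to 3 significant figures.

5.89 s

Phase 1 (accelerating): v₀ = 11.5 m/s, a = 3.1 m/s².
v² = v₀² + 2aΔx = 11.5² + 2·3.1·23 = 275 → v = 16.6 m/s
t = (v − v₀)/a = (16.6 − 11.5)/3.1 = 1.64 s

Phase 2 (decelerating): v₀ = 16.6 m/s, a = -3.9 m/s².
v = v₀ + at → t = (0 − 16.6) / -3.9 = 4.25 s
v² = v₀² + 2aΔx → Δx = (0² − 16.6²)/(2·-3.9) = 35.2 m
Total time = 1.64 + 4.25 = 5.89 s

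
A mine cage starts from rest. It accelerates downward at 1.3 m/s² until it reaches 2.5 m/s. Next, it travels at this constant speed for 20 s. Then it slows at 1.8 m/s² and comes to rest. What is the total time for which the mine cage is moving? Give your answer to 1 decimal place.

Phase 1 (accelerating): v₀ = 0 m/s, a = 1.3 m/s².
v = v₀ + at → t = (2.5 − 0) / 1.3 = 1.92 s
v² = v₀² + 2aΔx → Δx = (2.5² − 0²)/(2·1.3) = 2.40 m

Phase 2 (constant speed): v₀ = 2.50 m/s, a = 0 m/s².
v = v₀ + at = 2.50 + (0)(20) = 2.50 m/s
Δx = v₀t + ½at² = 2.50·20 + 0.5·0·20² = 50.0 m

Phase 3 (decelerating): v₀ = 2.50 m/s, a = -1.8 m/s².
v = v₀ + at → t = (0 − 2.50) / -1.8 = 1.39 s
v² = v₀² + 2aΔx → Δx = (0² − 2.50²)/(2·-1.8) = 1.74 m
Total time = 1.92 + 20.0 + 1.39 = 23.3 s

23.3 s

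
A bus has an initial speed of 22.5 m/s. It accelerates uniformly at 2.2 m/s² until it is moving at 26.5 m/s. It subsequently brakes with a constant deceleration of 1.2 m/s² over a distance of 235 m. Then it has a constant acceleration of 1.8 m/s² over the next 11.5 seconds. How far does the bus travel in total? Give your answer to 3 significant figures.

Phase 1 (accelerating): v₀ = 22.5 m/s, a = 2.2 m/s².
v = v₀ + at → t = (26.5 − 22.5) / 2.2 = 1.82 s
v² = v₀² + 2aΔx → Δx = (26.5² − 22.5²)/(2·2.2) = 44.5 m

Phase 2 (decelerating): v₀ = 26.5 m/s, a = -1.2 m/s².
v² = v₀² + 2aΔx = 26.5² + 2·-1.2·235 = 138 → v = 11.8 m/s
t = (v − v₀)/a = (11.8 − 26.5)/-1.2 = 12.3 s

Phase 3 (accelerating): v₀ = 11.8 m/s, a = 1.8 m/s².
v = v₀ + at = 11.8 + (1.8)(11.5) = 32.5 m/s
Δx = v₀t + ½at² = 11.8·11.5 + 0.5·1.8·11.5² = 254 m
Total distance = 44.5 + 235 + 254 = 534 m

534 m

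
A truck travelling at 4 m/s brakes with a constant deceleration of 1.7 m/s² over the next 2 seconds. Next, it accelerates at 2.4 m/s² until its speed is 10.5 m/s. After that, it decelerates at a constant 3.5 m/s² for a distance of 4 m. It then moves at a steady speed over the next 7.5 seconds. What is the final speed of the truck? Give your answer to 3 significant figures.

Phase 1 (decelerating): v₀ = 4.00 m/s, a = -1.7 m/s².
v = v₀ + at = 4.00 + (-1.7)(2) = 0.600 m/s
Δx = v₀t + ½at² = 4.00·2 + 0.5·-1.7·2² = 4.60 m

Phase 2 (accelerating): v₀ = 0.600 m/s, a = 2.4 m/s².
v = v₀ + at → t = (10.5 − 0.600) / 2.4 = 4.12 s
v² = v₀² + 2aΔx → Δx = (10.5² − 0.600²)/(2·2.4) = 22.9 m

Phase 3 (decelerating): v₀ = 10.5 m/s, a = -3.5 m/s².
v² = v₀² + 2aΔx = 10.5² + 2·-3.5·4 = 82.2 → v = 9.07 m/s
t = (v − v₀)/a = (9.07 − 10.5)/-3.5 = 0.409 s

Phase 4 (constant speed): v₀ = 9.07 m/s, a = 0 m/s².
v = v₀ + at = 9.07 + (0)(7.5) = 9.07 m/s
Δx = v₀t + ½at² = 9.07·7.5 + 0.5·0·7.5² = 68.0 m
Final speed = 9.07 m/s

9.07 m/s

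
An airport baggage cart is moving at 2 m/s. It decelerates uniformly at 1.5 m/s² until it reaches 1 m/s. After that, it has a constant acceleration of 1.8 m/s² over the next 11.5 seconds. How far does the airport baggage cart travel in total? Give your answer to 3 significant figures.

Phase 1 (decelerating): v₀ = 2.00 m/s, a = -1.5 m/s².
v = v₀ + at → t = (1 − 2.00) / -1.5 = 0.667 s
v² = v₀² + 2aΔx → Δx = (1² − 2.00²)/(2·-1.5) = 1.00 m

Phase 2 (accelerating): v₀ = 1.00 m/s, a = 1.8 m/s².
v = v₀ + at = 1.00 + (1.8)(11.5) = 21.7 m/s
Δx = v₀t + ½at² = 1.00·11.5 + 0.5·1.8·11.5² = 131 m
Total distance = 1.00 + 131 = 132 m

132 m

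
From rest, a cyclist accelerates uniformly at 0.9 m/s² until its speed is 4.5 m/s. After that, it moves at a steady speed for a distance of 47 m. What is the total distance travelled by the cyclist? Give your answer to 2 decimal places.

Phase 1 (accelerating): v₀ = 0 m/s, a = 0.9 m/s².
v = v₀ + at → t = (4.5 − 0) / 0.9 = 5.00 s
v² = v₀² + 2aΔx → Δx = (4.5² − 0²)/(2·0.9) = 11.2 m

Phase 2 (constant speed): v₀ = 4.50 m/s, a = 0 m/s².
Constant speed: t = d/v = 47/4.50 = 10.4 s
Total distance = 11.2 + 47.0 = 58.2 m

58.25 m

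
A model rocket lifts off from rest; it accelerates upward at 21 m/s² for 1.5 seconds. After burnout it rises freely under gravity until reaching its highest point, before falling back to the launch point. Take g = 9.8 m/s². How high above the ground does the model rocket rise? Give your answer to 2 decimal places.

74.25 m

Phase 1 (powered ascent): v₀ = 0 m/s, a = 21 m/s².
v = v₀ + at = 0 + (21)(1.5) = 31.5 m/s
Δx = v₀t + ½at² = 0·1.5 + 0.5·21·1.5² = 23.6 m

Phase 2 (coasting upward): v₀ = 31.5 m/s, a = -9.8 m/s².
v = v₀ + at → t = (0 − 31.5) / -9.8 = 3.21 s
v² = v₀² + 2aΔx → Δx = (0² − 31.5²)/(2·-9.8) = 50.6 m
Maximum height = 23.6 + 50.6 = 74.2 m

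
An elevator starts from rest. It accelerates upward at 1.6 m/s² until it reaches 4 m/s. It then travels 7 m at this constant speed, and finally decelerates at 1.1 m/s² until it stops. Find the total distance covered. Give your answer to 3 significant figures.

19.3 m

Phase 1 (accelerating): v₀ = 0 m/s, a = 1.6 m/s².
v = v₀ + at → t = (4 − 0) / 1.6 = 2.50 s
v² = v₀² + 2aΔx → Δx = (4² − 0²)/(2·1.6) = 5.00 m

Phase 2 (constant speed): v₀ = 4.00 m/s, a = 0 m/s².
Constant speed: t = d/v = 7/4.00 = 1.75 s

Phase 3 (decelerating): v₀ = 4.00 m/s, a = -1.1 m/s².
v = v₀ + at → t = (0 − 4.00) / -1.1 = 3.64 s
v² = v₀² + 2aΔx → Δx = (0² − 4.00²)/(2·-1.1) = 7.27 m
Total distance = 5.00 + 7.00 + 7.27 = 19.3 m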